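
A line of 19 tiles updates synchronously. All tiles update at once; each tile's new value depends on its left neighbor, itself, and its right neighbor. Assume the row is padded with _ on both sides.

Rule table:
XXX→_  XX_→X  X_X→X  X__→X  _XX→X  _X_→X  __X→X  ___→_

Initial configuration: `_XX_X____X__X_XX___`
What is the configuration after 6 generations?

XX_______XXXXX____X

XXXXXX__XXXXXXXXX__
X____XXXX_______XX_
XX__XX__XX_____XXXX
XXXXXXXXXXX___XX__X
X_________XX_XXXXXX
XX_______XXXXX____X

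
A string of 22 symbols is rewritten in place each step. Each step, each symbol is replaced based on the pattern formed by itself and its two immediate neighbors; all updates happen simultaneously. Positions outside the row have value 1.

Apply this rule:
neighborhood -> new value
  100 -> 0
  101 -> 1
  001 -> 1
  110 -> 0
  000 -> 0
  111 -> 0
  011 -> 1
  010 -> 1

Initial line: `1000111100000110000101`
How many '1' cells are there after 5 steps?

6

step 1: 0001100000001100001111
step 2: 0011000000011000011000
step 3: 0110000000110000110001
step 4: 1100000001100001100011
step 5: 0000000011000011000110
count of 1: 6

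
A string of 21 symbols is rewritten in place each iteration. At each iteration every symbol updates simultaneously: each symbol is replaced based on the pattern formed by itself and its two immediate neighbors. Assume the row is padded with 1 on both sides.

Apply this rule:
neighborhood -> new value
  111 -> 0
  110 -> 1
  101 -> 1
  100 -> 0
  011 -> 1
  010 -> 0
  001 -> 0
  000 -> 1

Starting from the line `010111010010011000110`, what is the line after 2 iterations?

iteration 1: 101101100000011010111
iteration 2: 111111101111011101100

111111101111011101100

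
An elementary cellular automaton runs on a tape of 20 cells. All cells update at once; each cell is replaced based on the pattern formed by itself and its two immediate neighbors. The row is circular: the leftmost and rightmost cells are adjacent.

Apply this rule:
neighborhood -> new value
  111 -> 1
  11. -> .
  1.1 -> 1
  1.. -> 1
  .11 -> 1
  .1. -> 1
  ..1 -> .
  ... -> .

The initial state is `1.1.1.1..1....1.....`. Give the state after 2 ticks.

1111111.11.1..1.1...

11111111.11...11....
1111111.11.1..1.1...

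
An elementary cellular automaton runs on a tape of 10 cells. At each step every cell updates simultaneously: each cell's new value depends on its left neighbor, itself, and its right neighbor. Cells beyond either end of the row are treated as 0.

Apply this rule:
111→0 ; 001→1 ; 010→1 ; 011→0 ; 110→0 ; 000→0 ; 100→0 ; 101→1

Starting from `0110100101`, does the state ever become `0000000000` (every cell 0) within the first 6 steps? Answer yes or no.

no

1001101111
1010010000
1110110000
0001000000
0011000000
0100000000
step 6 is 0100000000, still not uniform 0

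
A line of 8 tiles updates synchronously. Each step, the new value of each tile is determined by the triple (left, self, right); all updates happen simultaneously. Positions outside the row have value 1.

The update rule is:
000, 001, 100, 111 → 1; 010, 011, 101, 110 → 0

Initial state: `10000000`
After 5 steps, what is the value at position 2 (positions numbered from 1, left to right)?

01111111
00111111
11011111
10001111
01110111
position 2 holds 1

1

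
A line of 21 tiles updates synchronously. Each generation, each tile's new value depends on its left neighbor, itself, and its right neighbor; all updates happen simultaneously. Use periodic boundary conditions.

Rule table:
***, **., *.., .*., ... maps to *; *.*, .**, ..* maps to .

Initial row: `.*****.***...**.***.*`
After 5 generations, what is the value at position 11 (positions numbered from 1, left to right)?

.

..****..****..*..**.*
*..****..****.**..*.*
**..****..***..**.*..
.**..****..***..*.**.
..**..****..***.*..**
position 11 holds .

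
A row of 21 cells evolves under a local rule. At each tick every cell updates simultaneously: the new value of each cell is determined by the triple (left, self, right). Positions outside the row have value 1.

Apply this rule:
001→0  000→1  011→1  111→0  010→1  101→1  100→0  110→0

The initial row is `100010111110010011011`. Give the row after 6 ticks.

001000000100011110010

001011100000010010110
001110001111010011101
001000101000110010011
001010111010100010010
001111100111101010011
001000000100011110010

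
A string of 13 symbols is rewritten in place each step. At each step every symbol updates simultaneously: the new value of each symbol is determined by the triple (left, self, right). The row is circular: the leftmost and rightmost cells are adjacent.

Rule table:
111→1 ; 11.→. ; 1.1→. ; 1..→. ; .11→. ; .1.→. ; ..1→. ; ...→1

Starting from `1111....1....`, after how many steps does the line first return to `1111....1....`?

14

.11..11...11.
........1....
1111111...111
111111..1..11
11111.......1
1111..11111..
.11....111...
....11..1..11
.11..........
....111111111
.11..1111111.
......11111..
11111..111..1
1111....1....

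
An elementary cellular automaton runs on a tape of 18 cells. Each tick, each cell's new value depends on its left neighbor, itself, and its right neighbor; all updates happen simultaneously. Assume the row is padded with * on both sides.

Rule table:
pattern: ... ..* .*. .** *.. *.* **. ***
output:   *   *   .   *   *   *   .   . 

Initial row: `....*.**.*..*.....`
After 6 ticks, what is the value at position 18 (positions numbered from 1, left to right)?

.

tick 1: ****.**.*.**.*****
tick 2: ....**.*.**.**....
tick 3: *****.*.**.**.****
tick 4: .....*.**.**.**...
tick 5: *****.**.**.**.***
tick 6: .....**.**.**.**..
position 18 holds .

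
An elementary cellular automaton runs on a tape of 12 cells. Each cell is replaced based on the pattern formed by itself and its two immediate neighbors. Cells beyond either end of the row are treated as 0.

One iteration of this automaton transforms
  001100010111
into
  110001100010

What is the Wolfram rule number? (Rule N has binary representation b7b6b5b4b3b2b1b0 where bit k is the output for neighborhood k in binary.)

131

position 10: 111 → 1  (bit 7 = 1)
position 3: 110 → 0  (bit 6 = 0)
position 8: 101 → 0  (bit 5 = 0)
position 4: 100 → 0  (bit 4 = 0)
position 2: 011 → 0  (bit 3 = 0)
position 7: 010 → 0  (bit 2 = 0)
position 1: 001 → 1  (bit 1 = 1)
position 0: 000 → 1  (bit 0 = 1)
bits b7..b0 = 10000011 = 131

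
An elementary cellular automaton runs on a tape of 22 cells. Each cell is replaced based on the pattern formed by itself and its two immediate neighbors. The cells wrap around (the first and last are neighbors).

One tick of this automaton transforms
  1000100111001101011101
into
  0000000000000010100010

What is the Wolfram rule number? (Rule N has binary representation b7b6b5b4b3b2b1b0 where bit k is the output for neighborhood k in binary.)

32

position 8: 111 → 0  (bit 7 = 0)
position 0: 110 → 0  (bit 6 = 0)
position 14: 101 → 1  (bit 5 = 1)
position 1: 100 → 0  (bit 4 = 0)
position 7: 011 → 0  (bit 3 = 0)
position 4: 010 → 0  (bit 2 = 0)
position 3: 001 → 0  (bit 1 = 0)
position 2: 000 → 0  (bit 0 = 0)
bits b7..b0 = 00100000 = 32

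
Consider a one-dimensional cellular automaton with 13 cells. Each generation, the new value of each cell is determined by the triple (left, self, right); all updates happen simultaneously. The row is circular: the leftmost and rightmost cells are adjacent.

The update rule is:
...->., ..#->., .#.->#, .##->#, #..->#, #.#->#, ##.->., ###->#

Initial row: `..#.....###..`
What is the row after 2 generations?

..#.#...#.###

..##....##.#.
..#.#...#.###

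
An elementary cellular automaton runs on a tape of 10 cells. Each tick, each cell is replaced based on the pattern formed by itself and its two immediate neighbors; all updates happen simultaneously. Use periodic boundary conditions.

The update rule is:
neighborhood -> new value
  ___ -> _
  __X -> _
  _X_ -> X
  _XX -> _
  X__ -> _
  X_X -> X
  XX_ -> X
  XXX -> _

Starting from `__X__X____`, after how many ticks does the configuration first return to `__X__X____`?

1

__X__X____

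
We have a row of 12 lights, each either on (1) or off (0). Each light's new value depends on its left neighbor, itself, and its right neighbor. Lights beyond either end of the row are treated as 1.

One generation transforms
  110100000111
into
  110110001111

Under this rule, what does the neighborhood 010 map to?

1

At position 3 the neighborhood is 010; the next row has 1 there.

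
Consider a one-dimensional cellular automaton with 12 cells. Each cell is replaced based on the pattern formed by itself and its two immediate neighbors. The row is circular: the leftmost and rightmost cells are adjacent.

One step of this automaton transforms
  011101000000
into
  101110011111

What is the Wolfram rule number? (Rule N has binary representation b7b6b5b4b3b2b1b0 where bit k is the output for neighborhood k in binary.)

position 2: 111 → 1  (bit 7 = 1)
position 3: 110 → 1  (bit 6 = 1)
position 4: 101 → 1  (bit 5 = 1)
position 6: 100 → 0  (bit 4 = 0)
position 1: 011 → 0  (bit 3 = 0)
position 5: 010 → 0  (bit 2 = 0)
position 0: 001 → 1  (bit 1 = 1)
position 7: 000 → 1  (bit 0 = 1)
bits b7..b0 = 11100011 = 227

227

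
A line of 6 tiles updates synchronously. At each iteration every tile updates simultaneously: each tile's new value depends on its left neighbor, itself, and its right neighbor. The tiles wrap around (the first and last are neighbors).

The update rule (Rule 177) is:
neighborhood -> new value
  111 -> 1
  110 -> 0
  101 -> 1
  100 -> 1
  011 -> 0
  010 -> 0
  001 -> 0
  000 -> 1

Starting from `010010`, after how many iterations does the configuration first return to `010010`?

3

001001
100100
010010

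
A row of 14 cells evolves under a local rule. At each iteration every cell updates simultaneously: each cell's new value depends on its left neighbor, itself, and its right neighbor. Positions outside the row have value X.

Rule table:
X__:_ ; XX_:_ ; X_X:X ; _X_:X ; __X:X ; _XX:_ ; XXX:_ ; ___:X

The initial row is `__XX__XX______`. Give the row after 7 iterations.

_X___X___XXXXX
XX_XXX_XX_____
__X___X___XXXX
_XX_XXX_XX____
X__X___X___XXX
__XX_XXX_XX___
_X__X___X___XX

_X__X___X___XX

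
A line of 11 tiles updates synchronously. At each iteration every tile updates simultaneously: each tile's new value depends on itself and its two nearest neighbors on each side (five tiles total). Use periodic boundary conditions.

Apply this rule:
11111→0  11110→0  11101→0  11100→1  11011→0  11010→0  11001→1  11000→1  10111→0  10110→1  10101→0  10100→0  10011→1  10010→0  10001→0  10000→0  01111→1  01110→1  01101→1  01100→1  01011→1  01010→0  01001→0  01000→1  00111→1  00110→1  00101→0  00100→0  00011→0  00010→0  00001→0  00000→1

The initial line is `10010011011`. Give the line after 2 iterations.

11100111111

iteration 1: 11000111001
iteration 2: 11100111111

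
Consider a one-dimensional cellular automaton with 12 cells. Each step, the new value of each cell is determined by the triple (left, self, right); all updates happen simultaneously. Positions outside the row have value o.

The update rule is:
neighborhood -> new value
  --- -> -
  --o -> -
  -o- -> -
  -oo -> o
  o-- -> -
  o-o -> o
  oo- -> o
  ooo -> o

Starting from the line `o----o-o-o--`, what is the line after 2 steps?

o------o----

o-----o-o---
o------o----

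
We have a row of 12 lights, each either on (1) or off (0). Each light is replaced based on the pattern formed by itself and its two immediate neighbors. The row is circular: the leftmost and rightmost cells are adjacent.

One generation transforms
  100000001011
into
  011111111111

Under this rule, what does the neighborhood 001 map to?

1

At position 7 the neighborhood is 001; the next row has 1 there.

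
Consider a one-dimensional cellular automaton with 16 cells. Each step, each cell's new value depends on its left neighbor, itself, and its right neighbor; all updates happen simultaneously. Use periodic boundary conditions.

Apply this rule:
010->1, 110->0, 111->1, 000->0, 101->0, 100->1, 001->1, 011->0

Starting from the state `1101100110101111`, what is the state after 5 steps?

1001110000111101

1000011000100111
0100100101111011
0111111100110000
1011111011001000
1001110000111101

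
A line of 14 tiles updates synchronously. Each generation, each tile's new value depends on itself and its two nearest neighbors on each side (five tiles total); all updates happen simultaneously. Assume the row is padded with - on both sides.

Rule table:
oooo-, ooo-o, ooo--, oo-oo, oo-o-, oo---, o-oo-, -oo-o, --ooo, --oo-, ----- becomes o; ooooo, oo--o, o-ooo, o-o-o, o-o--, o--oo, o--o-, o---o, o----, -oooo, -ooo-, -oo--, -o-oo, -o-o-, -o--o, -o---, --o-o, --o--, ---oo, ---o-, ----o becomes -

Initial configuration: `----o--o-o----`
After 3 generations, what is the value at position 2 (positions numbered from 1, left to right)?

-

oo----------oo
o-o-oooooo--o-
--------oo----
position 2 holds -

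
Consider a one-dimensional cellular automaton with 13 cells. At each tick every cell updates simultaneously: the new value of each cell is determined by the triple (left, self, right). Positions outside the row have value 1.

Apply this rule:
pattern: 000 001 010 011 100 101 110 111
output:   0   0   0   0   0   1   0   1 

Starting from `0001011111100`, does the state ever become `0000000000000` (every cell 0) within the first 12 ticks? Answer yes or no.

yes

tick 1: 0000101111000
tick 2: 0000010110000
tick 3: 0000001000000
tick 4: 0000000000000
all cells are 0 at tick 4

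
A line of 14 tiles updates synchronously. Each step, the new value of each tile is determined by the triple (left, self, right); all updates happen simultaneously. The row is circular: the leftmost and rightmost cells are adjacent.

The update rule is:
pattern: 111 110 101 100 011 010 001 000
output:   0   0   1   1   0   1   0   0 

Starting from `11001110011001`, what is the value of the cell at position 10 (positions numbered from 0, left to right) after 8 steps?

0

00100001000100
00110001100110
00001000010001
10001100011001
01000010000100
01100011000110
00010000100001
10011000110001
position 10 holds 0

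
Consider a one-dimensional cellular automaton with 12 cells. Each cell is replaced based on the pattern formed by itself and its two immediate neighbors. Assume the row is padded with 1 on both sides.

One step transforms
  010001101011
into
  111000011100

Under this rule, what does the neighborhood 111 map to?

0

At position 11 the neighborhood is 111; the next row has 0 there.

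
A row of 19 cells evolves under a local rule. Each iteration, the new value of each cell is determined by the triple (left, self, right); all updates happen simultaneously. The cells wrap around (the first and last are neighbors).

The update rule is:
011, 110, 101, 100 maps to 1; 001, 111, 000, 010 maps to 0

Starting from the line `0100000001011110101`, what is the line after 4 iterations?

iteration 1: 1010000000110011010
iteration 2: 0101000000111011101
iteration 3: 1010100000101110110
iteration 4: 0101010000011011111

0101010000011011111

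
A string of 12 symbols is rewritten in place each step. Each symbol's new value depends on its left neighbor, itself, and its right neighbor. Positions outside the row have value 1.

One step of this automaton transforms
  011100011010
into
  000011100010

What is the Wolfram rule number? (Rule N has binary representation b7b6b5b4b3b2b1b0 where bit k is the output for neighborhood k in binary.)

23

position 2: 111 → 0  (bit 7 = 0)
position 3: 110 → 0  (bit 6 = 0)
position 0: 101 → 0  (bit 5 = 0)
position 4: 100 → 1  (bit 4 = 1)
position 1: 011 → 0  (bit 3 = 0)
position 10: 010 → 1  (bit 2 = 1)
position 6: 001 → 1  (bit 1 = 1)
position 5: 000 → 1  (bit 0 = 1)
bits b7..b0 = 00010111 = 23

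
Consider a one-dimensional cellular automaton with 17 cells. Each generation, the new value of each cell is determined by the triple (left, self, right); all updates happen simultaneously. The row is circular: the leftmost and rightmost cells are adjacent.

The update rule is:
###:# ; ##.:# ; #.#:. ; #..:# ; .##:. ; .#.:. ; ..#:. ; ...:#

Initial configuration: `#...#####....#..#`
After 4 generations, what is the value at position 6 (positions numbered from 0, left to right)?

.

###..#######..#..
.###..#######..#.
..###..#######..#
#..###..#######..
position 6 holds .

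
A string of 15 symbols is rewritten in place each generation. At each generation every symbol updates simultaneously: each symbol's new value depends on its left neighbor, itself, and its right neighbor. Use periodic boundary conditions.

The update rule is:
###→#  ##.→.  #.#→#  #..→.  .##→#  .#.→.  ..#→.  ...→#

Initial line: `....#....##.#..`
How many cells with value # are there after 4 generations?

###...##.#.#..#
##..#.#.#.#...#
#....#.#.#..#.#
..##..#.#....##
count of #: 6

6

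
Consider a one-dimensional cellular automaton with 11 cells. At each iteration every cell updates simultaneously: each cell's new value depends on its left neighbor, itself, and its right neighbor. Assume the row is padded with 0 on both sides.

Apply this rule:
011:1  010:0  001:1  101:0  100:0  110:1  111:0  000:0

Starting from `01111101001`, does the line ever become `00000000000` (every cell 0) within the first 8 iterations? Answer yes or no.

no

11000100010
11001000100
11010001000
11000010000
11000100000
11001000000
11010000000
11000000000
iteration 8 is 11000000000, still not uniform 0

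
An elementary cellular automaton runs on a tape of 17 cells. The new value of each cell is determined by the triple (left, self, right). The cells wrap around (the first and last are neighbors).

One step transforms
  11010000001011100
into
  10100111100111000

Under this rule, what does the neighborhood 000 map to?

1

At position 5 the neighborhood is 000; the next row has 1 there.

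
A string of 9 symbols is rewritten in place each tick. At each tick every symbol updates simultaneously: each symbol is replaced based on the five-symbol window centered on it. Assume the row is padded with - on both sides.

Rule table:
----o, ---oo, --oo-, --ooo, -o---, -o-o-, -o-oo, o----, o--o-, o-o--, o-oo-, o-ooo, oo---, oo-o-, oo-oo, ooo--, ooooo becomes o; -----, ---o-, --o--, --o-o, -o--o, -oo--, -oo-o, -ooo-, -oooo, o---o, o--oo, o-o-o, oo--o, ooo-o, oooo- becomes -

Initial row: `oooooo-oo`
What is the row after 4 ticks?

o-ooo-oo-

o-oo--oo-
-oo---o-o
oo-o---oo
o-ooo-oo-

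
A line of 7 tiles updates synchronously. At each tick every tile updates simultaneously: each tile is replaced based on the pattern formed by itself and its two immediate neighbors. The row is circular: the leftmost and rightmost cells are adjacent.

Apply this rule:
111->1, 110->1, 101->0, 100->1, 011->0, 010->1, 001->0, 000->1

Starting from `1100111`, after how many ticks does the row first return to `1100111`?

1110011
1111001
1111100
0111110
0011111
1001111
1100111

7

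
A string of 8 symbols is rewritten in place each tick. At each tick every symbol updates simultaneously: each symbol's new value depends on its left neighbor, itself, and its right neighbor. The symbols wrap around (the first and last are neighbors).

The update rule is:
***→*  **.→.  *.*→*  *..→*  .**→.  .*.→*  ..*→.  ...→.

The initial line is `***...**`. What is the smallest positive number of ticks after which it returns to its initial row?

8

tick 1: **.*...*
tick 2: *.***...
tick 3: **.*.*..
tick 4: ..*****.
tick 5: ...***.*
tick 6: *...*.**
tick 7: .*..**.*
tick 8: ***...**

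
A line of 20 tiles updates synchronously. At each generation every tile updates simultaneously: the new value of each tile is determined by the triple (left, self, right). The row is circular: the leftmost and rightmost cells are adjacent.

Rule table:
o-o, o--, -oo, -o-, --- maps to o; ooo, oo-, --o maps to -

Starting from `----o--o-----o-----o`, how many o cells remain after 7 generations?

10

ooo-oo-ooooo-ooooo-o
---oo-oo----oo----oo
oo-o-oo-ooo-o-ooo-o-
o-oooo-oo--oooo--ooo
-oo---oo-o-o---o-o--
-o-oo-o-oooooo-ooooo
oooo-oooo-----oo----
count of o: 10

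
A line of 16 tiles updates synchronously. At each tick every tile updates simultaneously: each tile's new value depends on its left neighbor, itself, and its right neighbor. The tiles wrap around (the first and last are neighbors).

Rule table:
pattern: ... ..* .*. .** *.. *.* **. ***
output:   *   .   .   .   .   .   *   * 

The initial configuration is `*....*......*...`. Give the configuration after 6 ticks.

..******.****...

..**...****...*.
*..*.*..***.*...
.........**...*.
********..*.*...
.*******......*.
..******.****...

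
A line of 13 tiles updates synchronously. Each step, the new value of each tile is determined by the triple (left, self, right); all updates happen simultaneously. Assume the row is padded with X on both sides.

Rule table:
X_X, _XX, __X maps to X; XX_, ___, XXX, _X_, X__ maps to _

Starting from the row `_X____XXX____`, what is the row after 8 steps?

_____XX_XX_XX

X____XX_____X
____XX_____XX
___XX_____XX_
__XX_____XX_X
_XX_____XX_XX
XX_____XX_XX_
______XX_XX_X
_____XX_XX_XX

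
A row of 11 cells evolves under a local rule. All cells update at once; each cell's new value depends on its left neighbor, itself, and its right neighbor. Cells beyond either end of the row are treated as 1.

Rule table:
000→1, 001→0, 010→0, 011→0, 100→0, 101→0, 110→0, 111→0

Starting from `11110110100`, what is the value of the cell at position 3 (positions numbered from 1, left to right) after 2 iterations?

1

00000000000
01111111110
position 3 holds 1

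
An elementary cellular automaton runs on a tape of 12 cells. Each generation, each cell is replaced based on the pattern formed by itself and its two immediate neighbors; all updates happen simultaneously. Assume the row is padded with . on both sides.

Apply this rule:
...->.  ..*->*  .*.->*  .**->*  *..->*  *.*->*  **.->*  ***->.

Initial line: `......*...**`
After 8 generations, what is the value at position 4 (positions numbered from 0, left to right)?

generation 1: .....***.***
generation 2: ....**.***.*
generation 3: ...*****.***
generation 4: ..**...***.*
generation 5: .****.**.***
generation 6: **..******.*
generation 7: *****....***
generation 8: *...**..**.*
position 4 holds *

*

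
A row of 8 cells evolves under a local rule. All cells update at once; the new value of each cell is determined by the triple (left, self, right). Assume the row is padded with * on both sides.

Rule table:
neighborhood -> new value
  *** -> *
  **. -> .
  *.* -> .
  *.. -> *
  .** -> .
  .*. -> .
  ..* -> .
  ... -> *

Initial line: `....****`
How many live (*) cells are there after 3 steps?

3

***..***
**.*..**
*...*..*
count of *: 3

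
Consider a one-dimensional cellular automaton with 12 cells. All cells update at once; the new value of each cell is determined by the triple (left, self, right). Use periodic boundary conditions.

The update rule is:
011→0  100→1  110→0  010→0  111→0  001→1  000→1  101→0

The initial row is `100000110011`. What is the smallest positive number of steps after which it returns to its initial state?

2

011111001100
100000110011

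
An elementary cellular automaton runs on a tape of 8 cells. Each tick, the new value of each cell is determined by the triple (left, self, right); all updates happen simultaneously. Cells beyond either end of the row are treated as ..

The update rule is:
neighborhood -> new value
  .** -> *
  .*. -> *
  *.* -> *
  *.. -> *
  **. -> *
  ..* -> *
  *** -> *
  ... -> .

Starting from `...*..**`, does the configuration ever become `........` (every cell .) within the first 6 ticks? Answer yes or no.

no

..******
.*******
********
********  (fixed point — unchanged through tick 6)
tick 6 is ********, still not uniform .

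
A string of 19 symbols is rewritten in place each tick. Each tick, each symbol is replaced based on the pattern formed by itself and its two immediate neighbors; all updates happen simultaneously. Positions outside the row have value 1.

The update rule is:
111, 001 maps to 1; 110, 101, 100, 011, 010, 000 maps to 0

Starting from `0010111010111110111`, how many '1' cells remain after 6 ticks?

3

tick 1: 0100010000011100011
tick 2: 0000100000101000101
tick 3: 0001000001000001000
tick 4: 0010000010000010001
tick 5: 0100000100000100010
tick 6: 0000001000001000100
count of 1: 3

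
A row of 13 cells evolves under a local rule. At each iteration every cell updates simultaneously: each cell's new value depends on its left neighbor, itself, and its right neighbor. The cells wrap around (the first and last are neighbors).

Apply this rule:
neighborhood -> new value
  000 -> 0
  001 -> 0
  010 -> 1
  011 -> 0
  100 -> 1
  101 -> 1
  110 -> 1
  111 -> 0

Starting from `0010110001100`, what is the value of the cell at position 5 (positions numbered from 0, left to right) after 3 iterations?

0011011000110
0001101100011
1000110110001
position 5 holds 1

1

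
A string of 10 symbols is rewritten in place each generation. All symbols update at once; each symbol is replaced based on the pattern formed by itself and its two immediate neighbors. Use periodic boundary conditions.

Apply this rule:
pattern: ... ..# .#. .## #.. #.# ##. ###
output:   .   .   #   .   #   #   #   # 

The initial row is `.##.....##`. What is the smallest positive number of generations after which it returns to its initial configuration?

10

generation 1: #.##.....#
generation 2: ##.##.....
generation 3: .##.##....
generation 4: ..##.##...
generation 5: ...##.##..
generation 6: ....##.##.
generation 7: .....##.##
generation 8: #.....##.#
generation 9: ##.....##.
generation 10: .##.....##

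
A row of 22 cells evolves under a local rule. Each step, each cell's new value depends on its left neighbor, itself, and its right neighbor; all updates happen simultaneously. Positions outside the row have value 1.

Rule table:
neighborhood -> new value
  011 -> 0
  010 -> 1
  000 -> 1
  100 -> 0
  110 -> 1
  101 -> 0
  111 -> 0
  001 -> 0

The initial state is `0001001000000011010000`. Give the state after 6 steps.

0101001010101001010010

0101001011111001010110
0101001000001001010010
0101001011101001010010
0101001000101001010010
0101001010101001010010
0101001010101001010010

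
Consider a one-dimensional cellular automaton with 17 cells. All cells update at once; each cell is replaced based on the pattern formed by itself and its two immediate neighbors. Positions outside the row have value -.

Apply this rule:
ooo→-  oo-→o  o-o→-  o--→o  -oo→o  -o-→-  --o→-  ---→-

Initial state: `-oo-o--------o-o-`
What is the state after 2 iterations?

-oo--o----------o
-ooo--o----------

-ooo--o----------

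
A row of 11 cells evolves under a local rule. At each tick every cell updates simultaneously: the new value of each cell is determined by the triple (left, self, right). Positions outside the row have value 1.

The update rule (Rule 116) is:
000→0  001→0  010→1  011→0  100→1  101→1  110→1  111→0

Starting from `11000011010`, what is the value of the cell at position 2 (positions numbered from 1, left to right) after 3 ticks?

1

01100001111
10110000000
11011000000
position 2 holds 1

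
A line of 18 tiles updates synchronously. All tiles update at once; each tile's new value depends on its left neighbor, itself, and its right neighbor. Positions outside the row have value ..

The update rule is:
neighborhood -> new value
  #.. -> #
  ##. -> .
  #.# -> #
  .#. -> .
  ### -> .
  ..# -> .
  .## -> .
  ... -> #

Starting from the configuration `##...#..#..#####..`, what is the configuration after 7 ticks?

..##..#..#......##
#...#..#..#####...
.##..#..#......###
...#..#..#####....
##..#..#......####
..#..#..#####.....
#..#..#......#####

#..#..#......#####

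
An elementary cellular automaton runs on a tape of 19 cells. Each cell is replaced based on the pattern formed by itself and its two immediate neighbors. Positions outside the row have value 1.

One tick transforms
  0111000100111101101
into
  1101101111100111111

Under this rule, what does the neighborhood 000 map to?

0

At position 5 the neighborhood is 000; the next row has 0 there.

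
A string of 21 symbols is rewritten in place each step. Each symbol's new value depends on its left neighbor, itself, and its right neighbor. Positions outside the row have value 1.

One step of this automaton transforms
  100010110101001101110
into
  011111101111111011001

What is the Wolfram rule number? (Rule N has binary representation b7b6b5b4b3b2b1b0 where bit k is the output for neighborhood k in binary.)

63

position 18: 111 → 0  (bit 7 = 0)
position 0: 110 → 0  (bit 6 = 0)
position 5: 101 → 1  (bit 5 = 1)
position 1: 100 → 1  (bit 4 = 1)
position 6: 011 → 1  (bit 3 = 1)
position 4: 010 → 1  (bit 2 = 1)
position 3: 001 → 1  (bit 1 = 1)
position 2: 000 → 1  (bit 0 = 1)
bits b7..b0 = 00111111 = 63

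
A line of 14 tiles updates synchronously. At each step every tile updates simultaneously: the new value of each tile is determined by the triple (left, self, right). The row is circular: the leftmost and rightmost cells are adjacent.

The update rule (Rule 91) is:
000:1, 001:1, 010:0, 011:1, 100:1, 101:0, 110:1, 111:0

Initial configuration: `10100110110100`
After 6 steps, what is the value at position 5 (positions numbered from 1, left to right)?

0

00011110110011
11110010111111
00011100100000
11110111011111
00010101010000
11100000001111
position 5 holds 0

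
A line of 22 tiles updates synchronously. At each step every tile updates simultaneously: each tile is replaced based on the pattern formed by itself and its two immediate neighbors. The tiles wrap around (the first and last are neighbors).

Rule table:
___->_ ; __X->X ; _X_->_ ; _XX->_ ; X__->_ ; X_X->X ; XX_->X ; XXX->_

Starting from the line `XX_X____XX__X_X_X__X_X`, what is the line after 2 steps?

step 1: _XX____X_X_X_X_X__X_X_
step 2: X_X___X_X_X_X_X__X_X__

X_X___X_X_X_X_X__X_X__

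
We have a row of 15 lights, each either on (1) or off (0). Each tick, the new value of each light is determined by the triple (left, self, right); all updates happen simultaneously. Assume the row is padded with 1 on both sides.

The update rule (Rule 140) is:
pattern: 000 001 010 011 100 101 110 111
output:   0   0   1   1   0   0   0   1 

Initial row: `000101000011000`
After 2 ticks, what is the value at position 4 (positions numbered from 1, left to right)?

000101000010000
000101000010000
position 4 holds 1

1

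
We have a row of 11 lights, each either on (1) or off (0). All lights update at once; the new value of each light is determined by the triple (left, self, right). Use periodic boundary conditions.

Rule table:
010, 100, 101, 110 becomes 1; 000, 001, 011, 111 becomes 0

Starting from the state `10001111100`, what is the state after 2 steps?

01100000011

11000000110
01100000011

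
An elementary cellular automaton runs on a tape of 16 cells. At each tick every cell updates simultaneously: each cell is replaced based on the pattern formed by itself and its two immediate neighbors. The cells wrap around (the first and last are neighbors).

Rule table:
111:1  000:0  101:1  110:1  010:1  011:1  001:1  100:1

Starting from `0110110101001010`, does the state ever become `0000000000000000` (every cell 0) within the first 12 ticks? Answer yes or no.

1111111111111111
1111111111111111  (fixed point — unchanged through tick 12)
tick 12 is 1111111111111111, still not uniform 0

no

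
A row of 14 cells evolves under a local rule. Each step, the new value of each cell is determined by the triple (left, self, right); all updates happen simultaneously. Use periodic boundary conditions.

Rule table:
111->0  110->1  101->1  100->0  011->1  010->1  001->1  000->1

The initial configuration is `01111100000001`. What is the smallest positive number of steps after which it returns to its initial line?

11000101111111
01011111000000
11110001011111
00010111110000
11111100010111
00000101111100
11111111000101
00000001011111
01111111110001
11000000010111
01011111111100
11110000000101
00010111111111
01111100000001

14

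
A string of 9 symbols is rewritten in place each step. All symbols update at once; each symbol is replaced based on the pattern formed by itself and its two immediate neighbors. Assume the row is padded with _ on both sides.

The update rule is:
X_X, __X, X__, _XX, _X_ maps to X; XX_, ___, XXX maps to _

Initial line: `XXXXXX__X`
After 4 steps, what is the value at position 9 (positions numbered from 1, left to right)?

X

X_____XXX
XX___XX__
X_X_XX_X_
XXXXX_XXX
position 9 holds X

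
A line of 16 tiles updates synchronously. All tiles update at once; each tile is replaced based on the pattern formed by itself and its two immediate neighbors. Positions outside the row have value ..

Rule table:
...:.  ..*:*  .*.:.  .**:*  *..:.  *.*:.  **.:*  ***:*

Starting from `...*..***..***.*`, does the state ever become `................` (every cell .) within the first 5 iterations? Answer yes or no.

iteration 1: ..*..****.****..
iteration 2: .*..*****.****..
iteration 3: *..******.****..
iteration 4: ..*******.****..
iteration 5: .********.****..
iteration 5 is .********.****.., still not uniform .

no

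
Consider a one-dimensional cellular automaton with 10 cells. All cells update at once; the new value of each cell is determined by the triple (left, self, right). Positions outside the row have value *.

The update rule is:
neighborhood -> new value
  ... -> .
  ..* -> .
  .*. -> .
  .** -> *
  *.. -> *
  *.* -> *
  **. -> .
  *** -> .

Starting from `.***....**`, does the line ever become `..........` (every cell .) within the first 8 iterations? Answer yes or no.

**..*...*.
..*..*...*
*..*..*..*
.*..*..*.*
*.*..*..**
.*.*..*.*.
*.*.*..*.*
.*.*.*..**
iteration 8 is .*.*.*..**, still not uniform .

no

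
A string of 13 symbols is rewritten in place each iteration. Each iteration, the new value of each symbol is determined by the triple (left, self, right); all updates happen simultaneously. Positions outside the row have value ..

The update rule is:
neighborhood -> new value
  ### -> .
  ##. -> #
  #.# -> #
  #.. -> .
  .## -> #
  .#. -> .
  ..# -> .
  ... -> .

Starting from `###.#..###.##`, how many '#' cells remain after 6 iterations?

2

iteration 1: #.##...#.####
iteration 2: .###....##..#
iteration 3: .#.#....##...
iteration 4: ..#.....##...
iteration 5: ........##...
iteration 6: ........##...
count of #: 2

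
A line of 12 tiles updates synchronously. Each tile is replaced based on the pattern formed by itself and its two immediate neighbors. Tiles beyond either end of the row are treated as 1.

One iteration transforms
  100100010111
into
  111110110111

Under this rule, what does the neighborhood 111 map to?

1

At position 10 the neighborhood is 111; the next row has 1 there.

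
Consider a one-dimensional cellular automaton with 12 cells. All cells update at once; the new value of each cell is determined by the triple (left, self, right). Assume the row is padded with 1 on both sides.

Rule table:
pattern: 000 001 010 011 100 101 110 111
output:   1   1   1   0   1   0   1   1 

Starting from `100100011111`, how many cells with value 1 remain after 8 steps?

11

111111101111
111111100111
111111111011
111111111001
111111111110
111111111110  (fixed point — unchanged through step 8)
count of 1: 11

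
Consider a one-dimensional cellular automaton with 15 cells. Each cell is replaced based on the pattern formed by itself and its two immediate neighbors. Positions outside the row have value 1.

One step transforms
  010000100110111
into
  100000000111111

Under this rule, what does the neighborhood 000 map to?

At position 3 the neighborhood is 000; the next row has 0 there.

0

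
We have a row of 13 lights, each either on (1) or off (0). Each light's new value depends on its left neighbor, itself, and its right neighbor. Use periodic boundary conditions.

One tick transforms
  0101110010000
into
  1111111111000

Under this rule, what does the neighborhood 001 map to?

1

At position 0 the neighborhood is 001; the next row has 1 there.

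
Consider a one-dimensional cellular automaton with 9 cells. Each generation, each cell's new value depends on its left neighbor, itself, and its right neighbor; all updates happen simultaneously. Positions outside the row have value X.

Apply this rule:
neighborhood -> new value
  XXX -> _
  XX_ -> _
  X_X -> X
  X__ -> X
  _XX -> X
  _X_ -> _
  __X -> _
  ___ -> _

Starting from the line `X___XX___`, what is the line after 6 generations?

generation 1: _X__X_X__
generation 2: X_X__X_X_
generation 3: _X_X__X_X
generation 4: X_X_X__XX
generation 5: _X_X_X_X_
generation 6: X_X_X_X_X

X_X_X_X_X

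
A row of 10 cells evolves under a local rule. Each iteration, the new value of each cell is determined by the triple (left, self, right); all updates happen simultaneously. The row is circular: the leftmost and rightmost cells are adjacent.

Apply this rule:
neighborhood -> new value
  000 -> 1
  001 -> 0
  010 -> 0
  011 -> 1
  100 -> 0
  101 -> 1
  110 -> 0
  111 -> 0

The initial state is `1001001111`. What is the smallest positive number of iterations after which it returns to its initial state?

0000001000
1111100011
0000001010
1111100100
1000000000
0011111110
1010000000
0100111110
0000100000
1110001111
0000101000
1110010011
0000000010
1111111000
1000000010
0011111001
0010000000
1000111111
0010100000
1001001111

20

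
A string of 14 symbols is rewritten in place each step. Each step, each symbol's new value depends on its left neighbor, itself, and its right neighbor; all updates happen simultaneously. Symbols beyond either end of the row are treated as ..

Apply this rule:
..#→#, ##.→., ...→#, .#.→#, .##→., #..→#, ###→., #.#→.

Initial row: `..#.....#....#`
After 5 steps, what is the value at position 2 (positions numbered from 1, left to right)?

##############
..............
##############  (repeats step 1; period 2)
step 5: ##############
position 2 holds #

#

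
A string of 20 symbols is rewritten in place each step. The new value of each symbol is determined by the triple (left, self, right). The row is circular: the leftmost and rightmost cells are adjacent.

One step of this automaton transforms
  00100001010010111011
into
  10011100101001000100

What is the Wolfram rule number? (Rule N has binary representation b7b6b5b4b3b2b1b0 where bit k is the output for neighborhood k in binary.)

position 15: 111 → 0  (bit 7 = 0)
position 16: 110 → 0  (bit 6 = 0)
position 8: 101 → 1  (bit 5 = 1)
position 0: 100 → 1  (bit 4 = 1)
position 14: 011 → 0  (bit 3 = 0)
position 2: 010 → 0  (bit 2 = 0)
position 1: 001 → 0  (bit 1 = 0)
position 4: 000 → 1  (bit 0 = 1)
bits b7..b0 = 00110001 = 49

49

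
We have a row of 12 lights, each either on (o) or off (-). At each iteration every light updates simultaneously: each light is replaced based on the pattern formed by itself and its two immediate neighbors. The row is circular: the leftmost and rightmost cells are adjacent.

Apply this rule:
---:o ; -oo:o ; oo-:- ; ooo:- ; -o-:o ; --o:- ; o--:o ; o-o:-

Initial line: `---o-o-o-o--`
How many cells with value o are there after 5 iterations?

iteration 1: oo-o-o-o-ooo
iteration 2: ---o-o-o-o--  (repeats iteration 0; period 2)
iteration 5: oo-o-o-o-ooo
count of o: 8

8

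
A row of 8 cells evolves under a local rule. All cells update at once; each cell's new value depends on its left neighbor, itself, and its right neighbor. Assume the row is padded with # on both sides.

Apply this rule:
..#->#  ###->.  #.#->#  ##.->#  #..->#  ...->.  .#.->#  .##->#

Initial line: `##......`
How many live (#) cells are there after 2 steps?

6

.##....#
####..##
count of #: 6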